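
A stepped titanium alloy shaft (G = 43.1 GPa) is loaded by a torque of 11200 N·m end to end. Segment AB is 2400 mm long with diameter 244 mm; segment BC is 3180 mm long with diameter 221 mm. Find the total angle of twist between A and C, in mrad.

5.32 mrad

J_AB = π(0.244)⁴/32 = 3.48×10^-4 m⁴; J_BC = π(0.221)⁴/32 = 2.34×10^-4 m⁴.
θ = (T/G)·Σ L_i/J_i = (11200/43.1×10⁹)·(2.40/3.48×10^-4 + 3.18/2.34×10^-4) = 5.321×10^-3 rad.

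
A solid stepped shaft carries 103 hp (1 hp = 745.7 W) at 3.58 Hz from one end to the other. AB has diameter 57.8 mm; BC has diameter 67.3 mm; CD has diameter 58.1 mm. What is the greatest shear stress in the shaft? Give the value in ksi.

13.1 ksi

ω = 2π·3.58 = 22.49 rad/s, so T = P/ω = 103×745.7 / 22.49 = 3415 N·m.
Under the same torque, τ_max = 16T/(πd³) is largest where d is smallest — segment AB (d = 57.8 mm).
τ_max = 16·3415/(π·(0.0578)³) = 9.006×10^7 Pa.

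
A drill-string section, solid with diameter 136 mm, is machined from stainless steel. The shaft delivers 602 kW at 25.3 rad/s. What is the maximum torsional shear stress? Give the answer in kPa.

ω = 25.3 rad/s, so T = P/ω = 602×10³ / 25.30 = 23790 N·m.
J = πd⁴/32 = π(0.136)⁴/32 = 3.359×10^-5 m⁴.
τ_max = T·r/J = 23790 × 0.0680 / 3.359×10^-5 = 4.818×10^7 Pa.

48200 kPa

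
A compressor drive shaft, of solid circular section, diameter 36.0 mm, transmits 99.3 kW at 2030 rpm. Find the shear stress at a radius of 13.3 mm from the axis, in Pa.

3.77e7 Pa

ω = 2π·2030/60 = 212.6 rad/s, so T = P/ω = 99.3×10³ / 212.6 = 467.1 N·m.
J = πd⁴/32 = π(0.0360)⁴/32 = 1.649×10^-7 m⁴.
Shear stress varies linearly with radius: τ = T·r/J = 467.1 × 0.0133 / 1.649×10^-7 = 3.768×10^7 Pa.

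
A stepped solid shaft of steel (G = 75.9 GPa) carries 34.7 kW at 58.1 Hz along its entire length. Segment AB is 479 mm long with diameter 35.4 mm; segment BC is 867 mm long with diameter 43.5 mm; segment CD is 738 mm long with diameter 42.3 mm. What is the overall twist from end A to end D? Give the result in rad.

0.00992 rad

ω = 2π·58.1 = 365.1 rad/s, so T = P/ω = 34.7×10³ / 365.1 = 95.05 N·m.
J_AB = π(0.0354)⁴/32 = 1.54×10^-7 m⁴; J_BC = π(0.0435)⁴/32 = 3.52×10^-7 m⁴; J_CD = π(0.0423)⁴/32 = 3.14×10^-7 m⁴.
θ = (T/G)·Σ L_i/J_i = (95.05/75.9×10⁹)·(0.479/1.54×10^-7 + 0.867/3.52×10^-7 + 0.738/3.14×10^-7) = 9.920×10^-3 rad.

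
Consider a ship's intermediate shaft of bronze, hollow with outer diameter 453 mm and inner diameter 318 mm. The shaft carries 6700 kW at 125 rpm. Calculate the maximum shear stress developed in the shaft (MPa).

37.0 MPa

ω = 2π·125/60 = 13.09 rad/s, so T = P/ω = 6700×10³ / 13.09 = 511800 N·m.
J = π(d_o⁴ − d_i⁴)/32 = π(0.453⁴ − 0.318⁴)/32 = 3.130×10^-3 m⁴.
τ_max = T·r/J = 511800 × 0.227 / 3.130×10^-3 = 3.704×10^7 Pa.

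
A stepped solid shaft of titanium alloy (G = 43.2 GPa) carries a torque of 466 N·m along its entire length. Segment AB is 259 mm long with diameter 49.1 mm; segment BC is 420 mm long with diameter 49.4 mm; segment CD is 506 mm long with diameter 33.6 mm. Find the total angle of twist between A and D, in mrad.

J_AB = π(0.0491)⁴/32 = 5.71×10^-7 m⁴; J_BC = π(0.0494)⁴/32 = 5.85×10^-7 m⁴; J_CD = π(0.0336)⁴/32 = 1.25×10^-7 m⁴.
θ = (T/G)·Σ L_i/J_i = (466.0/43.2×10⁹)·(0.259/5.71×10^-7 + 0.420/5.85×10^-7 + 0.506/1.25×10^-7) = 0.05627 rad.

56.3 mrad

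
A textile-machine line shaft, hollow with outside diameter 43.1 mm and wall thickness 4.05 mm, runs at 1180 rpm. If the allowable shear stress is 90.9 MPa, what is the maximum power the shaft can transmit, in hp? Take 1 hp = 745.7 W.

J = π(d_o⁴ − d_i⁴)/32 = π(0.0431⁴ − 0.0350⁴)/32 = 1.914×10^-7 m⁴.
T_max = τ_allow·J/r = 9.09×10^7 × 1.914×10^-7 / 0.0215 = 807.6 N·m.
ω = 2π·1180/60 = 123.6 rad/s, so P_max = T_max·ω = 9.979×10^4 W.

134 hp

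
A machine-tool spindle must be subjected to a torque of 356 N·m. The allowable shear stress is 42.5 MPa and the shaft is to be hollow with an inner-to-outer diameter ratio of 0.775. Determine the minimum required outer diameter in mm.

40.6 mm

For a hollow shaft with d_i/d_o = 0.775: τ_max = 16T/(π d_o³ (1−k⁴)), so d_o = [16T/(π τ_allow (1−k⁴))]^(1/3) = [16·356.0/(π·4.25×10^7·0.6392)]^(1/3) = 0.04056 m.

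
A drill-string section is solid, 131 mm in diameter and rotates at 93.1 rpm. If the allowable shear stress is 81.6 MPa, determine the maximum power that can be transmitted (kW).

351 kW

J = πd⁴/32 = π(0.131)⁴/32 = 2.891×10^-5 m⁴.
T_max = τ_allow·J/r = 8.16×10^7 × 2.891×10^-5 / 0.0655 = 36020 N·m.
ω = 2π·93.1/60 = 9.749 rad/s, so P_max = T_max·ω = 3.512×10^5 W.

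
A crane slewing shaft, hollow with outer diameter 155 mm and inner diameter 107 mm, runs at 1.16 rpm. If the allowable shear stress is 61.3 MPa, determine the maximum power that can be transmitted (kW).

4.21 kW

J = π(d_o⁴ − d_i⁴)/32 = π(0.155⁴ − 0.107⁴)/32 = 4.380×10^-5 m⁴.
T_max = τ_allow·J/r = 6.13×10^7 × 4.380×10^-5 / 0.0775 = 34640 N·m.
ω = 2π·1.16/60 = 0.1215 rad/s, so P_max = T_max·ω = 4208 W.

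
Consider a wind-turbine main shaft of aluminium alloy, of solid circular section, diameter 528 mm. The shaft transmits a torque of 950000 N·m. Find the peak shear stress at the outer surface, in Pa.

3.29e7 Pa

J = πd⁴/32 = π(0.528)⁴/32 = 7.630×10^-3 m⁴.
τ_max = T·r/J = 950000 × 0.264 / 7.630×10^-3 = 3.287×10^7 Pa.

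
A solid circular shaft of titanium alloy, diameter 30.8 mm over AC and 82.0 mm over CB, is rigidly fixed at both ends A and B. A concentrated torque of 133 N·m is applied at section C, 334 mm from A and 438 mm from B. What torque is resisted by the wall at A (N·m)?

Compatibility: T_A·a/J_AC = T_B·b/J_CB with T_A + T_B = T₀.
J_AC = 8.83×10^-8 m⁴, J_CB = 4.44×10^-6 m⁴, so T_A = T₀·(J_AC/a)/((J_AC/a)+(J_CB/b)) = 3.383 N·m, T_B = 129.6 N·m.

3.38 N·m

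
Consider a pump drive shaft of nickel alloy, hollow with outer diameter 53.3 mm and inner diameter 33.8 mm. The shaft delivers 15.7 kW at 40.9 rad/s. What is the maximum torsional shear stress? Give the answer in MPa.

15.4 MPa

ω = 40.9 rad/s, so T = P/ω = 15.7×10³ / 40.90 = 383.9 N·m.
J = π(d_o⁴ − d_i⁴)/32 = π(0.0533⁴ − 0.0338⁴)/32 = 6.642×10^-7 m⁴.
τ_max = T·r/J = 383.9 × 0.0267 / 6.642×10^-7 = 1.540×10^7 Pa.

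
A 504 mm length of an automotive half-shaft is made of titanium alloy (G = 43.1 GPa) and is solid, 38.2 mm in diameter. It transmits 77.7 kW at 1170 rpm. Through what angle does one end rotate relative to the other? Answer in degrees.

ω = 2π·1170/60 = 122.5 rad/s, so T = P/ω = 77.7×10³ / 122.5 = 634.2 N·m.
J = πd⁴/32 = π(0.0382)⁴/32 = 2.091×10^-7 m⁴.
θ = T·L/(G·J) = 634.2 × 0.504 / (43.1×10⁹ × 2.091×10^-7) = 0.03547 rad.

2.03°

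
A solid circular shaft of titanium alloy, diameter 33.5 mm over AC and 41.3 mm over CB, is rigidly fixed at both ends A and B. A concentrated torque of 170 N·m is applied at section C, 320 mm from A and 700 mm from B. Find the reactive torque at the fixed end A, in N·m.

82.7 N·m

Compatibility: T_A·a/J_AC = T_B·b/J_CB with T_A + T_B = T₀.
J_AC = 1.24×10^-7 m⁴, J_CB = 2.86×10^-7 m⁴, so T_A = T₀·(J_AC/a)/((J_AC/a)+(J_CB/b)) = 82.68 N·m, T_B = 87.32 N·m.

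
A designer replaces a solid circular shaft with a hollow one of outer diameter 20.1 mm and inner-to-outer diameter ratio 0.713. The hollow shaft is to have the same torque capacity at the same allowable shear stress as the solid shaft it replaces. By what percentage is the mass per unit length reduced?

40.0 %

Equal τ_max and T ⇒ the solid shaft needs d_s³ = d_o³(1−k⁴), so d_s = 20.1·(1−0.713⁴)^(1/3) = 18.19 mm.
Area ratio A_h/A_s = d_o²(1−k²)/d_s² = (1−k²)/(1−k⁴)^(2/3) = 0.6001.
Mass saving = 1 − 0.6001 = 40.0 %.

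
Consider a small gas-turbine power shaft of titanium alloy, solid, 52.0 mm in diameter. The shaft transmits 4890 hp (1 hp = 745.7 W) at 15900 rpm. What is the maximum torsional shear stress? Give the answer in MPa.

ω = 2π·15900/60 = 1665 rad/s, so T = P/ω = 4890×745.7 / 1665 = 2190 N·m.
J = πd⁴/32 = π(0.0520)⁴/32 = 7.178×10^-7 m⁴.
τ_max = T·r/J = 2190 × 0.0260 / 7.178×10^-7 = 7.932×10^7 Pa.

79.3 MPa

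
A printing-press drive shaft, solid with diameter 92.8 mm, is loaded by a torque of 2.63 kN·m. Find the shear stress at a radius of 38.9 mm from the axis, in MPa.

14.1 MPa

J = πd⁴/32 = π(0.0928)⁴/32 = 7.281×10^-6 m⁴.
Shear stress varies linearly with radius: τ = T·r/J = 2630 × 0.0389 / 7.281×10^-6 = 1.405×10^7 Pa.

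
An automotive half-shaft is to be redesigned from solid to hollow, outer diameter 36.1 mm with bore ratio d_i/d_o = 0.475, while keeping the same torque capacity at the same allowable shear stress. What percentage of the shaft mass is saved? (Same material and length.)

19.8 %

Equal τ_max and T ⇒ the solid shaft needs d_s³ = d_o³(1−k⁴), so d_s = 36.1·(1−0.475⁴)^(1/3) = 35.48 mm.
Area ratio A_h/A_s = d_o²(1−k²)/d_s² = (1−k²)/(1−k⁴)^(2/3) = 0.8018.
Mass saving = 1 − 0.8018 = 19.8 %.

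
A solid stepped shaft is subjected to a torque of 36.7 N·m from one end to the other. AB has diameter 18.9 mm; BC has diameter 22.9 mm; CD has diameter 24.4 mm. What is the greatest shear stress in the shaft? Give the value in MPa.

Under the same torque, τ_max = 16T/(πd³) is largest where d is smallest — segment AB (d = 18.9 mm).
τ_max = 16·36.70/(π·(0.0189)³) = 2.769×10^7 Pa.

27.7 MPa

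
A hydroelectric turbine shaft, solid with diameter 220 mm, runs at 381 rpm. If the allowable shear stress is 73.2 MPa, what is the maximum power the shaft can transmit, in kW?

6110 kW

J = πd⁴/32 = π(0.220)⁴/32 = 2.300×10^-4 m⁴.
T_max = τ_allow·J/r = 7.32×10^7 × 2.300×10^-4 / 0.110 = 153000 N·m.
ω = 2π·381/60 = 39.90 rad/s, so P_max = T_max·ω = 6.106×10^6 W.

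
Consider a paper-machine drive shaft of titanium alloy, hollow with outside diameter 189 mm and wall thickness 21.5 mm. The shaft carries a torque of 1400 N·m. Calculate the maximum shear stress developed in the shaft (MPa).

1.64 MPa

J = π(d_o⁴ − d_i⁴)/32 = π(0.189⁴ − 0.146⁴)/32 = 8.066×10^-5 m⁴.
τ_max = T·r/J = 1400 × 0.0945 / 8.066×10^-5 = 1.640×10^6 Pa.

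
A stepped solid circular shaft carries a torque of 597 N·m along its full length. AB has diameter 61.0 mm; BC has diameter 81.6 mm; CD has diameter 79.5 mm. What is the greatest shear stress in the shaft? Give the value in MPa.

Under the same torque, τ_max = 16T/(πd³) is largest where d is smallest — segment AB (d = 61.0 mm).
τ_max = 16·597.0/(π·(0.0610)³) = 1.340×10^7 Pa.

13.4 MPa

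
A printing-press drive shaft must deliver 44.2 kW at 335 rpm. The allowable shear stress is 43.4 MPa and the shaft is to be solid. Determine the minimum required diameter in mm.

ω = 2π·335/60 = 35.08 rad/s, so T = P/ω = 44.2×10³ / 35.08 = 1260 N·m.
For a solid shaft τ_max = 16T/(πd³), so d = (16T/(π τ_allow))^(1/3) = (16·1260/(π·4.34×10^7))^(1/3) = 0.05288 m.

52.9 mm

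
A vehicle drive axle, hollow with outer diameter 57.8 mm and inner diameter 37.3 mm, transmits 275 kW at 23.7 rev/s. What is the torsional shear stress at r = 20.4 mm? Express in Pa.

4.16e7 Pa

ω = 2π·23.7 = 148.9 rad/s, so T = P/ω = 275×10³ / 148.9 = 1847 N·m.
J = π(d_o⁴ − d_i⁴)/32 = π(0.0578⁴ − 0.0373⁴)/32 = 9.057×10^-7 m⁴.
Shear stress varies linearly with radius: τ = T·r/J = 1847 × 0.0204 / 9.057×10^-7 = 4.160×10^7 Pa.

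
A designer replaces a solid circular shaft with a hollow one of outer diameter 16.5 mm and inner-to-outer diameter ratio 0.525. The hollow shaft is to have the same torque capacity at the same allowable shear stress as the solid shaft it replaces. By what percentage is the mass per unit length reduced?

23.6 %

Equal τ_max and T ⇒ the solid shaft needs d_s³ = d_o³(1−k⁴), so d_s = 16.5·(1−0.525⁴)^(1/3) = 16.07 mm.
Area ratio A_h/A_s = d_o²(1−k²)/d_s² = (1−k²)/(1−k⁴)^(2/3) = 0.7636.
Mass saving = 1 − 0.7636 = 23.6 %.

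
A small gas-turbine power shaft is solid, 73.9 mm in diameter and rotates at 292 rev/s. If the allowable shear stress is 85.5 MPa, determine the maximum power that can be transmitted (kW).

J = πd⁴/32 = π(0.0739)⁴/32 = 2.928×10^-6 m⁴.
T_max = τ_allow·J/r = 8.55×10^7 × 2.928×10^-6 / 0.0370 = 6775 N·m.
ω = 2π·292 = 1835 rad/s, so P_max = T_max·ω = 1.243×10^7 W.

12400 kW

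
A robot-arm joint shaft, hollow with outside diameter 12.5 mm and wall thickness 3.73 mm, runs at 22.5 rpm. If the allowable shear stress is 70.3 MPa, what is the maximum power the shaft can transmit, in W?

J = π(d_o⁴ − d_i⁴)/32 = π(0.0125⁴ − 0.00504⁴)/32 = 2.333×10^-9 m⁴.
T_max = τ_allow·J/r = 7.03×10^7 × 2.333×10^-9 / 0.00625 = 26.25 N·m.
ω = 2π·22.5/60 = 2.356 rad/s, so P_max = T_max·ω = 61.84 W.

61.8 W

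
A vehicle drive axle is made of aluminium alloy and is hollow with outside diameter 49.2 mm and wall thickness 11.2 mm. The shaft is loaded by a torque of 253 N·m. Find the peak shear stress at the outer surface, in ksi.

J = π(d_o⁴ − d_i⁴)/32 = π(0.0492⁴ − 0.0268⁴)/32 = 5.246×10^-7 m⁴.
τ_max = T·r/J = 253.0 × 0.0246 / 5.246×10^-7 = 1.186×10^7 Pa.

1.72 ksi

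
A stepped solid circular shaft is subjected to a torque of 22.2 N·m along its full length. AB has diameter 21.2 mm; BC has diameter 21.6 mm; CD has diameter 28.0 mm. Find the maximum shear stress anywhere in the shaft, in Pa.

Under the same torque, τ_max = 16T/(πd³) is largest where d is smallest — segment AB (d = 21.2 mm).
τ_max = 16·22.20/(π·(0.0212)³) = 1.187×10^7 Pa.

1.19e7 Pa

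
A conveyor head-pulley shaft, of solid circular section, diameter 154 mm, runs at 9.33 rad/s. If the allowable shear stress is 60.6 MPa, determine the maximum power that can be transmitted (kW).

405 kW

J = πd⁴/32 = π(0.154)⁴/32 = 5.522×10^-5 m⁴.
T_max = τ_allow·J/r = 6.06×10^7 × 5.522×10^-5 / 0.0770 = 43460 N·m.
ω = 9.33 rad/s, so P_max = T_max·ω = 4.055×10^5 W.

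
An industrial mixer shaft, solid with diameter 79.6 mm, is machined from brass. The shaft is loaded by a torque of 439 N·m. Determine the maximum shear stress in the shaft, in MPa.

J = πd⁴/32 = π(0.0796)⁴/32 = 3.941×10^-6 m⁴.
τ_max = T·r/J = 439.0 × 0.0398 / 3.941×10^-6 = 4.433×10^6 Pa.

4.43 MPa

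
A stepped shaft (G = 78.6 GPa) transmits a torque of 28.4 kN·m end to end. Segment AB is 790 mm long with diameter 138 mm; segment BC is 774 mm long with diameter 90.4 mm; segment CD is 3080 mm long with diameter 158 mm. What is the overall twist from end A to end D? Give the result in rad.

J_AB = π(0.138)⁴/32 = 3.56×10^-5 m⁴; J_BC = π(0.0904)⁴/32 = 6.56×10^-6 m⁴; J_CD = π(0.158)⁴/32 = 6.12×10^-5 m⁴.
θ = (T/G)·Σ L_i/J_i = (28400/78.6×10⁹)·(0.790/3.56×10^-5 + 0.774/6.56×10^-6 + 3.08/6.12×10^-5) = 0.06886 rad.

0.0689 rad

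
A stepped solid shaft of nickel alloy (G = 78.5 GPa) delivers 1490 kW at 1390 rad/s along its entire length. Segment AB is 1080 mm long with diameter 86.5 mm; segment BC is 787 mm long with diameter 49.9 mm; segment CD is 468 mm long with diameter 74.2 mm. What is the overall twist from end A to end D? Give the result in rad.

0.0225 rad

ω = 1390 rad/s, so T = P/ω = 1490×10³ / 1390 = 1072 N·m.
J_AB = π(0.0865)⁴/32 = 5.50×10^-6 m⁴; J_BC = π(0.0499)⁴/32 = 6.09×10^-7 m⁴; J_CD = π(0.0742)⁴/32 = 2.98×10^-6 m⁴.
θ = (T/G)·Σ L_i/J_i = (1072/78.5×10⁹)·(1.08/5.50×10^-6 + 0.787/6.09×10^-7 + 0.468/2.98×10^-6) = 0.02249 rad.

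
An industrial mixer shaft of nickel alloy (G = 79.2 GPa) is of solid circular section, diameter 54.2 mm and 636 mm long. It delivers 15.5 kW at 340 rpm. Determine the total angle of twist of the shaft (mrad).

4.13 mrad

ω = 2π·340/60 = 35.60 rad/s, so T = P/ω = 15.5×10³ / 35.60 = 435.3 N·m.
J = πd⁴/32 = π(0.0542)⁴/32 = 8.472×10^-7 m⁴.
θ = T·L/(G·J) = 435.3 × 0.636 / (79.2×10⁹ × 8.472×10^-7) = 4.126×10^-3 rad.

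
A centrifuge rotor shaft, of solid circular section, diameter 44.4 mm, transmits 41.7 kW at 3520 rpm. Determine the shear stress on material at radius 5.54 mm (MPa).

ω = 2π·3520/60 = 368.6 rad/s, so T = P/ω = 41.7×10³ / 368.6 = 113.1 N·m.
J = πd⁴/32 = π(0.0444)⁴/32 = 3.815×10^-7 m⁴.
Shear stress varies linearly with radius: τ = T·r/J = 113.1 × 0.00554 / 3.815×10^-7 = 1.643×10^6 Pa.

1.64 MPa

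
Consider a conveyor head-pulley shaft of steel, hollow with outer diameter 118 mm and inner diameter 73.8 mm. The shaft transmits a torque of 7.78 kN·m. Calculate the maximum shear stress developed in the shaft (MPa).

J = π(d_o⁴ − d_i⁴)/32 = π(0.118⁴ − 0.0738⁴)/32 = 1.612×10^-5 m⁴.
τ_max = T·r/J = 7780 × 0.0590 / 1.612×10^-5 = 2.847×10^7 Pa.

28.5 MPa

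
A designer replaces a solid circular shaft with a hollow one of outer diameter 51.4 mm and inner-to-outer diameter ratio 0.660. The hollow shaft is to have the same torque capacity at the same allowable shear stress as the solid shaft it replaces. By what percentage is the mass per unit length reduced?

Equal τ_max and T ⇒ the solid shaft needs d_s³ = d_o³(1−k⁴), so d_s = 51.4·(1−0.660⁴)^(1/3) = 47.92 mm.
Area ratio A_h/A_s = d_o²(1−k²)/d_s² = (1−k²)/(1−k⁴)^(2/3) = 0.6494.
Mass saving = 1 − 0.6494 = 35.1 %.

35.1 %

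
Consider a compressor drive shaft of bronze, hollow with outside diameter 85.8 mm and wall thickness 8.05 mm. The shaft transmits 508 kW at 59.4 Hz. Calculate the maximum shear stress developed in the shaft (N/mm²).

ω = 2π·59.4 = 373.2 rad/s, so T = P/ω = 508×10³ / 373.2 = 1361 N·m.
J = π(d_o⁴ − d_i⁴)/32 = π(0.0858⁴ − 0.0697⁴)/32 = 3.003×10^-6 m⁴.
τ_max = T·r/J = 1361 × 0.0429 / 3.003×10^-6 = 1.944×10^7 Pa.

19.4 N/mm²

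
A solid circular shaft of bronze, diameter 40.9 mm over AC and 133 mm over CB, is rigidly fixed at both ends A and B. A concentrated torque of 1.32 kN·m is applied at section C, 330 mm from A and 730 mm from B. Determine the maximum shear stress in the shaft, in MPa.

Compatibility: T_A·a/J_AC = T_B·b/J_CB with T_A + T_B = T₀.
J_AC = 2.75×10^-7 m⁴, J_CB = 3.07×10^-5 m⁴, so T_A = T₀·(J_AC/a)/((J_AC/a)+(J_CB/b)) = 25.61 N·m, T_B = 1294 N·m.
τ in each portion: τ_AC = 1.91×10^6 Pa, τ_CB = 2.80×10^6 Pa; maximum is in CB.
τ_max = T_CB·r/J = 1294·0.0665/3.07×10^-5 = 2.802×10^6 Pa.

2.80 MPa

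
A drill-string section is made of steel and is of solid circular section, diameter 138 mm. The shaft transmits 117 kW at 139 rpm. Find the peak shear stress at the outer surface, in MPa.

15.6 MPa

ω = 2π·139/60 = 14.56 rad/s, so T = P/ω = 117×10³ / 14.56 = 8038 N·m.
J = πd⁴/32 = π(0.138)⁴/32 = 3.561×10^-5 m⁴.
τ_max = T·r/J = 8038 × 0.0690 / 3.561×10^-5 = 1.558×10^7 Pa.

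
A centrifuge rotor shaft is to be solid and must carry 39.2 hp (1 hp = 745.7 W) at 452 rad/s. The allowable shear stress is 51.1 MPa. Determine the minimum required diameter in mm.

18.6 mm

ω = 452 rad/s, so T = P/ω = 39.2×745.7 / 452.0 = 64.67 N·m.
For a solid shaft τ_max = 16T/(πd³), so d = (16T/(π τ_allow))^(1/3) = (16·64.67/(π·5.11×10^7))^(1/3) = 0.01861 m.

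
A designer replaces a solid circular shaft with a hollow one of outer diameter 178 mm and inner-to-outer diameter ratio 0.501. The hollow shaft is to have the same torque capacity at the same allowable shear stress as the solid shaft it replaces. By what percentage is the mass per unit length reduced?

Equal τ_max and T ⇒ the solid shaft needs d_s³ = d_o³(1−k⁴), so d_s = 178·(1−0.501⁴)^(1/3) = 174.2 mm.
Area ratio A_h/A_s = d_o²(1−k²)/d_s² = (1−k²)/(1−k⁴)^(2/3) = 0.7822.
Mass saving = 1 − 0.7822 = 21.8 %.

21.8 %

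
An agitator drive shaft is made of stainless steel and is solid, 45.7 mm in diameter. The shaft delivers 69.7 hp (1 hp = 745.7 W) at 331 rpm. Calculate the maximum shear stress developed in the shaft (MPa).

ω = 2π·331/60 = 34.66 rad/s, so T = P/ω = 69.7×745.7 / 34.66 = 1499 N·m.
J = πd⁴/32 = π(0.0457)⁴/32 = 4.282×10^-7 m⁴.
τ_max = T·r/J = 1499 × 0.0229 / 4.282×10^-7 = 8.001×10^7 Pa.

80.0 MPa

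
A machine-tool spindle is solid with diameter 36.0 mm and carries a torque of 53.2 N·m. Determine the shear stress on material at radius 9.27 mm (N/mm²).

2.99 N/mm²

J = πd⁴/32 = π(0.0360)⁴/32 = 1.649×10^-7 m⁴.
Shear stress varies linearly with radius: τ = T·r/J = 53.20 × 0.00927 / 1.649×10^-7 = 2.991×10^6 Pa.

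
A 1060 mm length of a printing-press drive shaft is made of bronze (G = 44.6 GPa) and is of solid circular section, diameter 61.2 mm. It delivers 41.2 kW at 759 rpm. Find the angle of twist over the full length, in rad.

ω = 2π·759/60 = 79.48 rad/s, so T = P/ω = 41.2×10³ / 79.48 = 518.4 N·m.
J = πd⁴/32 = π(0.0612)⁴/32 = 1.377×10^-6 m⁴.
θ = T·L/(G·J) = 518.4 × 1.06 / (44.6×10⁹ × 1.377×10^-6) = 8.945×10^-3 rad.

0.00895 rad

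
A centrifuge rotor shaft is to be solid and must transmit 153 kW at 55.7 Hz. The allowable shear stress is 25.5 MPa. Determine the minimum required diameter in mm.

44.4 mm

ω = 2π·55.7 = 350.0 rad/s, so T = P/ω = 153×10³ / 350.0 = 437.2 N·m.
For a solid shaft τ_max = 16T/(πd³), so d = (16T/(π τ_allow))^(1/3) = (16·437.2/(π·2.55×10^7))^(1/3) = 0.04436 m.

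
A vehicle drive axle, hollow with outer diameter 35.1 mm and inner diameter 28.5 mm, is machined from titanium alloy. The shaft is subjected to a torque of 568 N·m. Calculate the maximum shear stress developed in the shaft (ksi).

17.2 ksi

J = π(d_o⁴ − d_i⁴)/32 = π(0.0351⁴ − 0.0285⁴)/32 = 8.424×10^-8 m⁴.
τ_max = T·r/J = 568.0 × 0.0175 / 8.424×10^-8 = 1.183×10^8 Pa.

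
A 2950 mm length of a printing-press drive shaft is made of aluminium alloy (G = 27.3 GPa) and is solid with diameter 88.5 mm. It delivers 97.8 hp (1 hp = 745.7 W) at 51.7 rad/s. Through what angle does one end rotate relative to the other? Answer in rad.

ω = 51.7 rad/s, so T = P/ω = 97.8×745.7 / 51.70 = 1411 N·m.
J = πd⁴/32 = π(0.0885)⁴/32 = 6.022×10^-6 m⁴.
θ = T·L/(G·J) = 1411 × 2.95 / (27.3×10⁹ × 6.022×10^-6) = 0.02531 rad.

0.0253 rad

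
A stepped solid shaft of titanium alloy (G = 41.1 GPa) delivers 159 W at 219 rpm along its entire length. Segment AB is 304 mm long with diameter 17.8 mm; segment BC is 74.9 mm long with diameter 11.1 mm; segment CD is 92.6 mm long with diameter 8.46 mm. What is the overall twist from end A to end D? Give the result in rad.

0.0447 rad

ω = 2π·219/60 = 22.93 rad/s, so T = P/ω = 159 / 22.93 = 6.933 N·m.
J_AB = π(0.0178)⁴/32 = 9.86×10^-9 m⁴; J_BC = π(0.0111)⁴/32 = 1.49×10^-9 m⁴; J_CD = π(0.00846)⁴/32 = 5.03×10^-10 m⁴.
θ = (T/G)·Σ L_i/J_i = (6.933/41.1×10⁹)·(0.304/9.86×10^-9 + 0.0749/1.49×10^-9 + 0.0926/5.03×10^-10) = 0.04474 rad.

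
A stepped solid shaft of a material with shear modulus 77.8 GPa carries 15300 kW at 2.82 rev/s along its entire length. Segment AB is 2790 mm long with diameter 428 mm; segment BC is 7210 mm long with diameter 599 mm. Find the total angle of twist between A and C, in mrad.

15.7 mrad

ω = 2π·2.82 = 17.72 rad/s, so T = P/ω = 15300×10³ / 17.72 = 863500 N·m.
J_AB = π(0.428)⁴/32 = 3.29×10^-3 m⁴; J_BC = π(0.599)⁴/32 = 0.0126 m⁴.
θ = (T/G)·Σ L_i/J_i = (863500/77.8×10⁹)·(2.79/3.29×10^-3 + 7.21/0.0126) = 0.01573 rad.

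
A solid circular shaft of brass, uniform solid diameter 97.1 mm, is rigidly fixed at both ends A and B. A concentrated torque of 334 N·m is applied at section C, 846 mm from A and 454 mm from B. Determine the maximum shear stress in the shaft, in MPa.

With uniform GJ and both ends fixed, compatibility θ_AC = θ_CB gives T_A·a = T_B·b, together with T_A + T_B = T₀.
T_A = T₀·b/(a+b) = 334.0·454/1300 = 116.6 N·m; T_B = 217.4 N·m.
τ in each portion: τ_AC = 6.49×10^5 Pa, τ_CB = 1.21×10^6 Pa; maximum is in CB.
τ_max = T_CB·r/J = 217.4·0.0485/8.73×10^-6 = 1.209×10^6 Pa.

1.21 MPa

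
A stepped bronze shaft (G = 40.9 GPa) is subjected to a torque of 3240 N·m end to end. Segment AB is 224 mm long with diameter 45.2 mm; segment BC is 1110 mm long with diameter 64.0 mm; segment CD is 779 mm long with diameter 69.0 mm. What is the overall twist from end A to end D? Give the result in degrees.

J_AB = π(0.0452)⁴/32 = 4.10×10^-7 m⁴; J_BC = π(0.0640)⁴/32 = 1.65×10^-6 m⁴; J_CD = π(0.0690)⁴/32 = 2.23×10^-6 m⁴.
θ = (T/G)·Σ L_i/J_i = (3240/40.9×10⁹)·(0.224/4.10×10^-7 + 1.11/1.65×10^-6 + 0.779/2.23×10^-6) = 0.1244 rad.

7.13°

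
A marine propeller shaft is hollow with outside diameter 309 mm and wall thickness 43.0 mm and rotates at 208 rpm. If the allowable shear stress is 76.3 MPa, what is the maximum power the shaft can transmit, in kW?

J = π(d_o⁴ − d_i⁴)/32 = π(0.309⁴ − 0.223⁴)/32 = 6.522×10^-4 m⁴.
T_max = τ_allow·J/r = 7.63×10^7 × 6.522×10^-4 / 0.154 = 322100 N·m.
ω = 2π·208/60 = 21.78 rad/s, so P_max = T_max·ω = 7.016×10^6 W.

7020 kW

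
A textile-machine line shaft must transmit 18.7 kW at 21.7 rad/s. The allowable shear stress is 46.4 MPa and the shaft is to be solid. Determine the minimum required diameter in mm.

45.6 mm

ω = 21.7 rad/s, so T = P/ω = 18.7×10³ / 21.70 = 861.8 N·m.
For a solid shaft τ_max = 16T/(πd³), so d = (16T/(π τ_allow))^(1/3) = (16·861.8/(π·4.64×10^7))^(1/3) = 0.04556 m.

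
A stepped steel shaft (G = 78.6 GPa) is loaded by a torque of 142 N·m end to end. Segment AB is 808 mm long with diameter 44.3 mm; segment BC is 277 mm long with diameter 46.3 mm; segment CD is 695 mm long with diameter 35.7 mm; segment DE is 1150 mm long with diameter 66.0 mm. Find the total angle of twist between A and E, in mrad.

J_AB = π(0.0443)⁴/32 = 3.78×10^-7 m⁴; J_BC = π(0.0463)⁴/32 = 4.51×10^-7 m⁴; J_CD = π(0.0357)⁴/32 = 1.59×10^-7 m⁴; J_DE = π(0.0660)⁴/32 = 1.86×10^-6 m⁴.
θ = (T/G)·Σ L_i/J_i = (142.0/78.6×10⁹)·(0.808/3.78×10^-7 + 0.277/4.51×10^-7 + 0.695/1.59×10^-7 + 1.15/1.86×10^-6) = 0.01396 rad.

14.0 mrad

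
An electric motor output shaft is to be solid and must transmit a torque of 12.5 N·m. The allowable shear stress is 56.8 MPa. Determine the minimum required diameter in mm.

10.4 mm

For a solid shaft τ_max = 16T/(πd³), so d = (16T/(π τ_allow))^(1/3) = (16·12.50/(π·5.68×10^7))^(1/3) = 0.01039 m.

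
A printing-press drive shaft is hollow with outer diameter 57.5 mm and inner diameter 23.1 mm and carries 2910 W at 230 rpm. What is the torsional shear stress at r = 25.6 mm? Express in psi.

429 psi

ω = 2π·230/60 = 24.09 rad/s, so T = P/ω = 2910 / 24.09 = 120.8 N·m.
J = π(d_o⁴ − d_i⁴)/32 = π(0.0575⁴ − 0.0231⁴)/32 = 1.045×10^-6 m⁴.
Shear stress varies linearly with radius: τ = T·r/J = 120.8 × 0.0256 / 1.045×10^-6 = 2.959×10^6 Pa.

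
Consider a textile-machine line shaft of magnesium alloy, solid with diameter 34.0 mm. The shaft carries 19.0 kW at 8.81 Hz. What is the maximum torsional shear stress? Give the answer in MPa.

44.5 MPa

ω = 2π·8.81 = 55.35 rad/s, so T = P/ω = 19.0×10³ / 55.35 = 343.2 N·m.
J = πd⁴/32 = π(0.0340)⁴/32 = 1.312×10^-7 m⁴.
τ_max = T·r/J = 343.2 × 0.0170 / 1.312×10^-7 = 4.448×10^7 Pa.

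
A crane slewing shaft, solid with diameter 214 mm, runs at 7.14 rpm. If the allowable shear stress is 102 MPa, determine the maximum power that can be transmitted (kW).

J = πd⁴/32 = π(0.214)⁴/32 = 2.059×10^-4 m⁴.
T_max = τ_allow·J/r = 1.02×10^8 × 2.059×10^-4 / 0.107 = 196300 N·m.
ω = 2π·7.14/60 = 0.7477 rad/s, so P_max = T_max·ω = 1.468×10^5 W.

147 kW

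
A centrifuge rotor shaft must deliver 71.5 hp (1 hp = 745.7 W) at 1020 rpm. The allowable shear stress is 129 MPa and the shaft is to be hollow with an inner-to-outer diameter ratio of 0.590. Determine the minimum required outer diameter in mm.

28.2 mm

ω = 2π·1020/60 = 106.8 rad/s, so T = P/ω = 71.5×745.7 / 106.8 = 499.2 N·m.
For a hollow shaft with d_i/d_o = 0.590: τ_max = 16T/(π d_o³ (1−k⁴)), so d_o = [16T/(π τ_allow (1−k⁴))]^(1/3) = [16·499.2/(π·1.29×10^8·0.8788)]^(1/3) = 0.02820 m.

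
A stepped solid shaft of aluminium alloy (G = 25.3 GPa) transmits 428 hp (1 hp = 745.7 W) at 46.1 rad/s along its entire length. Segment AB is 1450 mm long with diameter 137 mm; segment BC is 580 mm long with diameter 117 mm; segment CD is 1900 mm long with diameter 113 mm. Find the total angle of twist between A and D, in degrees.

ω = 46.1 rad/s, so T = P/ω = 428×745.7 / 46.10 = 6923 N·m.
J_AB = π(0.137)⁴/32 = 3.46×10^-5 m⁴; J_BC = π(0.117)⁴/32 = 1.84×10^-5 m⁴; J_CD = π(0.113)⁴/32 = 1.60×10^-5 m⁴.
θ = (T/G)·Σ L_i/J_i = (6923/25.3×10⁹)·(1.45/3.46×10^-5 + 0.580/1.84×10^-5 + 1.90/1.60×10^-5) = 0.05258 rad.

3.01°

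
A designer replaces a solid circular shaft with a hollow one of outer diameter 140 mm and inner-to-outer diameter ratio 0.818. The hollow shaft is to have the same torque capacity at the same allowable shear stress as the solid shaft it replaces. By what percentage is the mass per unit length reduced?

Equal τ_max and T ⇒ the solid shaft needs d_s³ = d_o³(1−k⁴), so d_s = 140·(1−0.818⁴)^(1/3) = 114.9 mm.
Area ratio A_h/A_s = d_o²(1−k²)/d_s² = (1−k²)/(1−k⁴)^(2/3) = 0.4915.
Mass saving = 1 − 0.4915 = 50.8 %.

50.8 %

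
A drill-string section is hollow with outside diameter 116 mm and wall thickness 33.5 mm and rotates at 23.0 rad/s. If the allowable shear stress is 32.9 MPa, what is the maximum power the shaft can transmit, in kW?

J = π(d_o⁴ − d_i⁴)/32 = π(0.116⁴ − 0.0490⁴)/32 = 1.721×10^-5 m⁴.
T_max = τ_allow·J/r = 3.29×10^7 × 1.721×10^-5 / 0.0580 = 9762 N·m.
ω = 23.0 rad/s, so P_max = T_max·ω = 2.245×10^5 W.

225 kW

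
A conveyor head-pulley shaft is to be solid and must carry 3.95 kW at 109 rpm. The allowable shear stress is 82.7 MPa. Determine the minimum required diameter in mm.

ω = 2π·109/60 = 11.41 rad/s, so T = P/ω = 3.95×10³ / 11.41 = 346.1 N·m.
For a solid shaft τ_max = 16T/(πd³), so d = (16T/(π τ_allow))^(1/3) = (16·346.1/(π·8.27×10^7))^(1/3) = 0.02772 m.

27.7 mm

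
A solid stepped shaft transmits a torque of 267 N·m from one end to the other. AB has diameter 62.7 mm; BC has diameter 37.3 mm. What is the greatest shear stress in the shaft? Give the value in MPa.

26.2 MPa

Under the same torque, τ_max = 16T/(πd³) is largest where d is smallest — segment BC (d = 37.3 mm).
τ_max = 16·267.0/(π·(0.0373)³) = 2.620×10^7 Pa.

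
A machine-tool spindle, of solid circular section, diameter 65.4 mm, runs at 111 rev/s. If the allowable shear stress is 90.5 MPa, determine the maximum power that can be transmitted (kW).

3470 kW

J = πd⁴/32 = π(0.0654)⁴/32 = 1.796×10^-6 m⁴.
T_max = τ_allow·J/r = 9.05×10^7 × 1.796×10^-6 / 0.0327 = 4971 N·m.
ω = 2π·111 = 697.4 rad/s, so P_max = T_max·ω = 3.467×10^6 W.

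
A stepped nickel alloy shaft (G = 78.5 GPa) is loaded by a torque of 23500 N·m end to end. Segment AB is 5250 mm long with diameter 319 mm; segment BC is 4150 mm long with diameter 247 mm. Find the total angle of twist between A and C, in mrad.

4.95 mrad

J_AB = π(0.319)⁴/32 = 1.02×10^-3 m⁴; J_BC = π(0.247)⁴/32 = 3.65×10^-4 m⁴.
θ = (T/G)·Σ L_i/J_i = (23500/78.5×10⁹)·(5.25/1.02×10^-3 + 4.15/3.65×10^-4) = 4.946×10^-3 rad.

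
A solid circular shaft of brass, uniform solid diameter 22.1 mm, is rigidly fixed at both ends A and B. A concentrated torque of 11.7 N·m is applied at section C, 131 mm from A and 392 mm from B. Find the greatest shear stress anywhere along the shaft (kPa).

With uniform GJ and both ends fixed, compatibility θ_AC = θ_CB gives T_A·a = T_B·b, together with T_A + T_B = T₀.
T_A = T₀·b/(a+b) = 11.70·392/523.0 = 8.769 N·m; T_B = 2.931 N·m.
τ in each portion: τ_AC = 4.14×10^6 Pa, τ_CB = 1.38×10^6 Pa; maximum is in AC.
τ_max = T_AC·r/J = 8.769·0.0111/2.34×10^-8 = 4.138×10^6 Pa.

4140 kPa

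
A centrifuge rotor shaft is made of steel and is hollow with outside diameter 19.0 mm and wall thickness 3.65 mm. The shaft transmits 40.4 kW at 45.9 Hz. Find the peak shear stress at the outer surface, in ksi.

ω = 2π·45.9 = 288.4 rad/s, so T = P/ω = 40.4×10³ / 288.4 = 140.1 N·m.
J = π(d_o⁴ − d_i⁴)/32 = π(0.0190⁴ − 0.0117⁴)/32 = 1.095×10^-8 m⁴.
τ_max = T·r/J = 140.1 × 0.00950 / 1.095×10^-8 = 1.215×10^8 Pa.

17.6 ksi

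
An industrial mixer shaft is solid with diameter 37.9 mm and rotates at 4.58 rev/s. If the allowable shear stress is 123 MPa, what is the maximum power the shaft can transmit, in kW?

37.8 kW

J = πd⁴/32 = π(0.0379)⁴/32 = 2.026×10^-7 m⁴.
T_max = τ_allow·J/r = 1.23×10^8 × 2.026×10^-7 / 0.0189 = 1315 N·m.
ω = 2π·4.58 = 28.78 rad/s, so P_max = T_max·ω = 3.784×10^4 W.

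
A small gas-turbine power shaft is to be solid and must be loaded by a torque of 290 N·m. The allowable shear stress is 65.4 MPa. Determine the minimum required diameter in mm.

For a solid shaft τ_max = 16T/(πd³), so d = (16T/(π τ_allow))^(1/3) = (16·290.0/(π·6.54×10^7))^(1/3) = 0.02827 m.

28.3 mm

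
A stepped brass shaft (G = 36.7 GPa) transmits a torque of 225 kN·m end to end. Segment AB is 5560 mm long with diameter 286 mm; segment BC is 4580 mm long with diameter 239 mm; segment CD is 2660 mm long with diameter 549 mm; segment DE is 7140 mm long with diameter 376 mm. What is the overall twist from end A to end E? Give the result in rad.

J_AB = π(0.286)⁴/32 = 6.57×10^-4 m⁴; J_BC = π(0.239)⁴/32 = 3.20×10^-4 m⁴; J_CD = π(0.549)⁴/32 = 8.92×10^-3 m⁴; J_DE = π(0.376)⁴/32 = 1.96×10^-3 m⁴.
θ = (T/G)·Σ L_i/J_i = (225000/36.7×10⁹)·(5.56/6.57×10^-4 + 4.58/3.20×10^-4 + 2.66/8.92×10^-3 + 7.14/1.96×10^-3) = 0.1637 rad.

0.164 rad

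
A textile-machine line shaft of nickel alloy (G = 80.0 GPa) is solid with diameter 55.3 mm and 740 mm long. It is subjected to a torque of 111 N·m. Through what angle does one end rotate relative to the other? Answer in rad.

J = πd⁴/32 = π(0.0553)⁴/32 = 9.181×10^-7 m⁴.
θ = T·L/(G·J) = 111.0 × 0.740 / (80.0×10⁹ × 9.181×10^-7) = 1.118×10^-3 rad.

0.00112 rad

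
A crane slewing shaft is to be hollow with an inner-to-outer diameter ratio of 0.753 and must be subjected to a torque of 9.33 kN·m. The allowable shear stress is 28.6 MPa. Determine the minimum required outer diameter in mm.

135 mm

For a hollow shaft with d_i/d_o = 0.753: τ_max = 16T/(π d_o³ (1−k⁴)), so d_o = [16T/(π τ_allow (1−k⁴))]^(1/3) = [16·9330/(π·2.86×10^7·0.6785)]^(1/3) = 0.1348 m.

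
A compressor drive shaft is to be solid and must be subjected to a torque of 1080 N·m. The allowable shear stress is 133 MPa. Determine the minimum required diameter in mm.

34.6 mm

For a solid shaft τ_max = 16T/(πd³), so d = (16T/(π τ_allow))^(1/3) = (16·1080/(π·1.33×10^8))^(1/3) = 0.03458 m.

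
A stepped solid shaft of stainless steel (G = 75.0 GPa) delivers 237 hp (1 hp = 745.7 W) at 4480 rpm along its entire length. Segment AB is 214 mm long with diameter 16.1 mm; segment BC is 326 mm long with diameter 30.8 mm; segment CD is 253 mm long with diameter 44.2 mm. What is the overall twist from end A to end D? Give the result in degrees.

ω = 2π·4480/60 = 469.1 rad/s, so T = P/ω = 237×745.7 / 469.1 = 376.7 N·m.
J_AB = π(0.0161)⁴/32 = 6.60×10^-9 m⁴; J_BC = π(0.0308)⁴/32 = 8.83×10^-8 m⁴; J_CD = π(0.0442)⁴/32 = 3.75×10^-7 m⁴.
θ = (T/G)·Σ L_i/J_i = (376.7/75.0×10⁹)·(0.214/6.60×10^-9 + 0.326/8.83×10^-8 + 0.253/3.75×10^-7) = 0.1849 rad.

10.6°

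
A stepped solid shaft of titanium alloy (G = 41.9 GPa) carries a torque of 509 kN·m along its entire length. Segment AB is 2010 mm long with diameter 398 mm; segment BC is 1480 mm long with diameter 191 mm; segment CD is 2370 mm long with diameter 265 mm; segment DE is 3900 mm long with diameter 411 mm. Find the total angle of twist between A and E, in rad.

0.224 rad

J_AB = π(0.398)⁴/32 = 2.46×10^-3 m⁴; J_BC = π(0.191)⁴/32 = 1.31×10^-4 m⁴; J_CD = π(0.265)⁴/32 = 4.84×10^-4 m⁴; J_DE = π(0.411)⁴/32 = 2.80×10^-3 m⁴.
θ = (T/G)·Σ L_i/J_i = (509000/41.9×10⁹)·(2.01/2.46×10^-3 + 1.48/1.31×10^-4 + 2.37/4.84×10^-4 + 3.90/2.80×10^-3) = 0.2239 rad.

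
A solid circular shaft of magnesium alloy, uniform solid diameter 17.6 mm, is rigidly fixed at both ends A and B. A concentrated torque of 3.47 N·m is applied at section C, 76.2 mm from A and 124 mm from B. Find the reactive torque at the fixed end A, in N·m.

2.15 N·m

With uniform GJ and both ends fixed, compatibility θ_AC = θ_CB gives T_A·a = T_B·b, together with T_A + T_B = T₀.
T_A = T₀·b/(a+b) = 3.470·124/200.2 = 2.149 N·m; T_B = 1.321 N·m.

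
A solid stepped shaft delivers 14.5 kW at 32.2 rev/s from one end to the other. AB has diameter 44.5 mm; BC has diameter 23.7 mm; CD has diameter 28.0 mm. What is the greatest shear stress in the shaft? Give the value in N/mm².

ω = 2π·32.2 = 202.3 rad/s, so T = P/ω = 14.5×10³ / 202.3 = 71.67 N·m.
Under the same torque, τ_max = 16T/(πd³) is largest where d is smallest — segment BC (d = 23.7 mm).
τ_max = 16·71.67/(π·(0.0237)³) = 2.742×10^7 Pa.

27.4 N/mm²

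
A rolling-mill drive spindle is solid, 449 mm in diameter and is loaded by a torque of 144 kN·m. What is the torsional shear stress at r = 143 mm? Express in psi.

J = πd⁴/32 = π(0.449)⁴/32 = 3.990×10^-3 m⁴.
Shear stress varies linearly with radius: τ = T·r/J = 144000 × 0.143 / 3.990×10^-3 = 5.161×10^6 Pa.

749 psi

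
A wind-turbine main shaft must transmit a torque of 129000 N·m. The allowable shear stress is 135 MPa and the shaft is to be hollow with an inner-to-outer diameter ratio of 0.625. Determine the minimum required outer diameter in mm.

For a hollow shaft with d_i/d_o = 0.625: τ_max = 16T/(π d_o³ (1−k⁴)), so d_o = [16T/(π τ_allow (1−k⁴))]^(1/3) = [16·129000/(π·1.35×10^8·0.8474)]^(1/3) = 0.1791 m.

179 mm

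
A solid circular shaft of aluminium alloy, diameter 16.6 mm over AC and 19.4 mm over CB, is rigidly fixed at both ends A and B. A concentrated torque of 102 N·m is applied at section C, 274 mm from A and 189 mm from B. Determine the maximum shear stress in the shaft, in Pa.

Compatibility: T_A·a/J_AC = T_B·b/J_CB with T_A + T_B = T₀.
J_AC = 7.45×10^-9 m⁴, J_CB = 1.39×10^-8 m⁴, so T_A = T₀·(J_AC/a)/((J_AC/a)+(J_CB/b)) = 27.54 N·m, T_B = 74.46 N·m.
τ in each portion: τ_AC = 3.07×10^7 Pa, τ_CB = 5.19×10^7 Pa; maximum is in CB.
τ_max = T_CB·r/J = 74.46·0.00970/1.39×10^-8 = 5.194×10^7 Pa.

5.19e7 Pa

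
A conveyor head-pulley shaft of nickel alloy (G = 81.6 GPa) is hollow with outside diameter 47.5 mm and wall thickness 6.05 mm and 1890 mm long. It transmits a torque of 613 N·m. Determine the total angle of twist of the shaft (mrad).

41.1 mrad

J = π(d_o⁴ − d_i⁴)/32 = π(0.0475⁴ − 0.0354⁴)/32 = 3.456×10^-7 m⁴.
θ = T·L/(G·J) = 613.0 × 1.89 / (81.6×10⁹ × 3.456×10^-7) = 0.04108 rad.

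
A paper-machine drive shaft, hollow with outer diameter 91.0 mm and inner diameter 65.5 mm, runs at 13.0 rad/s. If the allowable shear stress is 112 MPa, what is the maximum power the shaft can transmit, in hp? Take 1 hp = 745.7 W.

J = π(d_o⁴ − d_i⁴)/32 = π(0.0910⁴ − 0.0655⁴)/32 = 4.925×10^-6 m⁴.
T_max = τ_allow·J/r = 1.12×10^8 × 4.925×10^-6 / 0.0455 = 12120 N·m.
ω = 13.0 rad/s, so P_max = T_max·ω = 1.576×10^5 W.

211 hp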